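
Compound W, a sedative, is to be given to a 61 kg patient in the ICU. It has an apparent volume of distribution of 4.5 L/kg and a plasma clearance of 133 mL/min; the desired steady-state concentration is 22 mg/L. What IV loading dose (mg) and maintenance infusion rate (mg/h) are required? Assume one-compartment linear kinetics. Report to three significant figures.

(a) 6040 mg; (b) 176 mg/h

Total Vd = 4.5 × 61 = 274.5 L
Loading: fill Vd to C_target → 274.5 L × 22 mg/L = 6039 mg
CL = 133 mL/min = 133 × 0.06 = 7.980 L/h
Maintenance: replace elimination → rate = CL × Css = 7.980 × 22 = 175.6 mg/h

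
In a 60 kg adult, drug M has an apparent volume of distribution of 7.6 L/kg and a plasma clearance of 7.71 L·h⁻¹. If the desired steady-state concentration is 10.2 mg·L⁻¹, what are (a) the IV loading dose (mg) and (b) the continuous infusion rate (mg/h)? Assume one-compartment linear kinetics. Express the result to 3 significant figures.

Vd(total) = 60 kg × 7.6 L/kg = 456.0 L
Loading: fill Vd to C_target → 456.0 L × 10.2 mg/L = 4651 mg
Maintenance: replace elimination → rate = CL × Css = 7.710 × 10.2 = 78.64 mg/h

(a) 4650 mg; (b) 78.6 mg/h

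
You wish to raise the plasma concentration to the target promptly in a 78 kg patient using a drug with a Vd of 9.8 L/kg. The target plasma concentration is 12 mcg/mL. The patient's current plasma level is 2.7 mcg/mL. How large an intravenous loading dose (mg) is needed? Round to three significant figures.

Total Vd = 9.8 × 78 = 764.4 L
Concentration deficit ΔC = 12 − 2.7 = 9.300 mg/L
LD = Vd × ΔC = 764.4 × 9.300 = 7109 mg

7110 mg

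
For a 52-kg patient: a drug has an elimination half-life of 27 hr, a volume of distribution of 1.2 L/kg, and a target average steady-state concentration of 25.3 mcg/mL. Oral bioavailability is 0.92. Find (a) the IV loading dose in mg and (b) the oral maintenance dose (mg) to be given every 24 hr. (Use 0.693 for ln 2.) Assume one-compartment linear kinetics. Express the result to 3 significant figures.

Total Vd = 1.2 × 52 = 62.40 L
LD = Vd × C = 62.40 × 25.3 = 1579 mg
CL = 0.693 × Vd / t½ = 0.693 × 62.40 / 27 = 1.602 L/h
D = CL × Css × τ / F = 1.602 × 25.3 × 24 / 0.92 = 1057 mg

(a) 1580 mg; (b) 1060 mg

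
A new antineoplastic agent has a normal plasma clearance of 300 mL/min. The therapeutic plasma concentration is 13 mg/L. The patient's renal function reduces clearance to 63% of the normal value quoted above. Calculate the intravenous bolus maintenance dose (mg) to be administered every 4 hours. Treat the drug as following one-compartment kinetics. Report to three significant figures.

590 mg

CL = 300 mL/min × 60/1000 = 18.00 L/h
Patient clearance = 0.63 × 18.00 = 11.34 L/h
D = CL × Css × τ = 11.34 × 13 × 4 = 589.7 mg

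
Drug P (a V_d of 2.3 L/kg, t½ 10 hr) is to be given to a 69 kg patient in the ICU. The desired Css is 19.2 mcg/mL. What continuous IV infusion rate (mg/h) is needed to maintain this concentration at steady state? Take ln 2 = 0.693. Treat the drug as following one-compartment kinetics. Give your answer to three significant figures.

Total Vd = 2.3 × 69 = 158.7 L
CL = 0.693 × Vd / t½ = 0.693 × 158.7 / 10 = 11.00 L/h
Infusion rate = CL × Css = 11.00 × 19.2 = 211.2 mg/h

211 mg/h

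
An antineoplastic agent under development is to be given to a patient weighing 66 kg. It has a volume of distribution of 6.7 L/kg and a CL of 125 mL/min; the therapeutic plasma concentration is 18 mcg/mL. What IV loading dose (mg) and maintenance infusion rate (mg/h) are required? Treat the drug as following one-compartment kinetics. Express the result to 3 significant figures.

Vd(total) = 66 kg × 6.7 L/kg = 442.2 L
LD = Vd · C_target = 442.2 × 18 = 7960 mg
CL = 125 mL/min × 60/1000 = 7.500 L/h
Maintenance infusion rate = CL × Css = 7.500 × 18 = 135.0 mg/h

(a) 7960 mg; (b) 135 mg/h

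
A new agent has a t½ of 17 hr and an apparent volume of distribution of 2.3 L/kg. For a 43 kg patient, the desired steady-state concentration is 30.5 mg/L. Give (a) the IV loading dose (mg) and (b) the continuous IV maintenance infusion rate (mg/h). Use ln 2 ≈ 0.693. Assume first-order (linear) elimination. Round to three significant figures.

Vd(total) = 43 kg × 2.3 L/kg = 98.90 L
LD = Vd × C = 98.90 × 30.5 = 3016 mg
CL = 0.693 × Vd / t½ = 0.693 × 98.90 / 17 = 4.032 L/h
Infusion rate = CL × Css = 4.032 × 30.5 = 123.0 mg/h

(a) 3020 mg; (b) 123 mg/h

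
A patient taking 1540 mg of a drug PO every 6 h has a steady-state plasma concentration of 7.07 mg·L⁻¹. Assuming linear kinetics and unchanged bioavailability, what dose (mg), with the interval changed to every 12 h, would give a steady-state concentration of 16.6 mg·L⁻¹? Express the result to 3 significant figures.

With linear kinetics, Css is proportional to dose rate (D/τ) at fixed clearance.
D₂ = D₁ × (Css,target / Css,current) × (τ₂/τ₁) = 1540 × (16.6/7.07) × (12/6) = 7232 mg

7230 mg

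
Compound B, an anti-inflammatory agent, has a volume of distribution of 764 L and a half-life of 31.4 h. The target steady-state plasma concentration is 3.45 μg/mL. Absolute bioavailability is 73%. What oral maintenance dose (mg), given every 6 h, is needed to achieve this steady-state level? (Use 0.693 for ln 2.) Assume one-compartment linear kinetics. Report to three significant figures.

478 mg

CL = ln 2 · Vd / t½ = 0.693 × 764.0 / 31.4 = 16.86 L/h
D = CL × Css × τ / F = 16.86 × 3.45 × 6 / 0.73 = 478.1 mg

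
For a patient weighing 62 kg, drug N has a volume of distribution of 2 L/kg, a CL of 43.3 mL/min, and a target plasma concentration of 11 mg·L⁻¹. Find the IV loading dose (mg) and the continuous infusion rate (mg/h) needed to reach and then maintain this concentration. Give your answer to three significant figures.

Vd(total) = 62 kg × 2 L/kg = 124.0 L
Loading: fill Vd to C_target → 124.0 L × 11 mg/L = 1364 mg
CL = 43.3 mL/min × 60/1000 = 2.598 L/h
Maintenance: replace elimination → rate = CL × Css = 2.598 × 11 = 28.58 mg/h

(a) 1360 mg; (b) 28.6 mg/h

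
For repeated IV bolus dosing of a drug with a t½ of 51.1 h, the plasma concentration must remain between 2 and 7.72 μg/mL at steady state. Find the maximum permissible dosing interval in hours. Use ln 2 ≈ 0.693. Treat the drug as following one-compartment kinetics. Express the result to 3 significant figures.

k = 0.693 / t½ = 0.693 / 51.1 = 0.01356 h⁻¹
Between IV bolus doses, concentration decays as C = C₀·e^(−kτ), so C_peak/C_trough = e^(kτ).
τ_max = ln(C_peak/C_trough) / k = ln(7.72/2) / 0.01356 = 1.351 / 0.01356 = 99.63 h

99.6 h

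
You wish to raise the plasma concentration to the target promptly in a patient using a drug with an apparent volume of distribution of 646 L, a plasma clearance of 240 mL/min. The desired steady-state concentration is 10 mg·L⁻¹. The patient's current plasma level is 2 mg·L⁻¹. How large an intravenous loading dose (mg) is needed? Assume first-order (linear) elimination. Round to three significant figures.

Concentration deficit ΔC = 10 − 2 = 8.000 mg/L
LD = Vd × ΔC = 646.0 × 8.000 = 5168 mg

5170 mg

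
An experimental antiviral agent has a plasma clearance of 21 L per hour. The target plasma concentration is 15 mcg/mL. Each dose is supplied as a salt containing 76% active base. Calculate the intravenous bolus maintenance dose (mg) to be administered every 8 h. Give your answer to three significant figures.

D = CL × Css × τ / S = 21.00 × 15 × 8 / 0.76 = 3316 mg

3320 mg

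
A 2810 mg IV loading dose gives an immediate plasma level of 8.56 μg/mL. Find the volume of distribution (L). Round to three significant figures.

328 L

Immediately after an IV bolus, C₀ = Dose / Vd, so Vd = Dose / C₀.
Vd = 2810 / 8.56 = 328.3 L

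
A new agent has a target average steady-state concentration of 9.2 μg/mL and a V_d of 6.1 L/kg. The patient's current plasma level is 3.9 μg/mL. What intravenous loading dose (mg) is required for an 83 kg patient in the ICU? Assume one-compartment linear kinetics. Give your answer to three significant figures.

Vd = 6.1 L/kg × 83 kg = 506.3 L
The loading dose fills Vd to the target concentration.
Concentration deficit ΔC = 9.2 − 3.9 = 5.300 mg/L
LD = Vd × ΔC = 506.3 × 5.300 = 2683 mg

2680 mg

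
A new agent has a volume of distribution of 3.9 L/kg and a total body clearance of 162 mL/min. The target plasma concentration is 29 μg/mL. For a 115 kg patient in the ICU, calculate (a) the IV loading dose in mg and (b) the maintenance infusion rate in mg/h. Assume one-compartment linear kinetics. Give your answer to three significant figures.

(a) 13000 mg; (b) 282 mg/h

Total Vd = 3.9 × 115 = 448.5 L
LD = Vd · C_target = 448.5 × 29 = 13010 mg
Convert clearance: 162 mL/min × 60 min/h ÷ 1000 mL/L = 9.720 L/h
Maintenance infusion rate = CL × Css = 9.720 × 29 = 281.9 mg/h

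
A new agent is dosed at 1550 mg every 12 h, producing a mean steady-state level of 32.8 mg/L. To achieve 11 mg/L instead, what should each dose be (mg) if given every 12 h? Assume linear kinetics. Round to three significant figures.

With linear kinetics, Css is proportional to dose rate (D/τ) at fixed clearance.
D₂ = D₁ × (Css,target / Css,current) = 1550 × 11/32.8 = 519.8 mg

520 mg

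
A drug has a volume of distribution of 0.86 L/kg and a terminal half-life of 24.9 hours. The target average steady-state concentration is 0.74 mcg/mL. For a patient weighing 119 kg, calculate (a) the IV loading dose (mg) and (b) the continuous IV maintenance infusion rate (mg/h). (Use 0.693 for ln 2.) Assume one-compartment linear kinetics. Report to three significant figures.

Vd(total) = 119 kg × 0.86 L/kg = 102.3 L
LD = Vd × C = 102.3 × 0.74 = 75.70 mg
CL = 0.693 × Vd / t½ = 0.693 × 102.3 / 24.9 = 2.847 L/h
Infusion rate = CL × Css = 2.847 × 0.74 = 2.107 mg/h

(a) 75.7 mg; (b) 2.11 mg/h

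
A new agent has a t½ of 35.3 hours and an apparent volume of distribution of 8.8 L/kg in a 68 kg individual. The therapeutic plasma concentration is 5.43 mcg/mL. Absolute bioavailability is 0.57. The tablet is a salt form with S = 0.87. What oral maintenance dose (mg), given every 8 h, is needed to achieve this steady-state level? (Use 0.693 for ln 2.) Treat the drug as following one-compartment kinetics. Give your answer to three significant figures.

1030 mg

Vd(total) = 68 kg × 8.8 L/kg = 598.4 L
CL = 0.693 × Vd / t½ = 0.693 × 598.4 / 35.3 = 11.75 L/h
D = CL × Css × τ / F / S = 11.75 × 5.43 × 8 / 0.57 / 0.87 = 1029 mg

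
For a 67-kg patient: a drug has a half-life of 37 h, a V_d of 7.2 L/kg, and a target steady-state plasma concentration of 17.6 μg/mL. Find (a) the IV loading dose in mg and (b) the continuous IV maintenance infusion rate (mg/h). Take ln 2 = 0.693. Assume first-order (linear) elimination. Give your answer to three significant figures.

Vd = 7.2 L/kg × 67 kg = 482.4 L
LD = Vd × C = 482.4 × 17.6 = 8490 mg
CL = 0.693 × Vd / t½ = 0.693 × 482.4 / 37 = 9.035 L/h
Infusion rate = CL × Css = 9.035 × 17.6 = 159.0 mg/h

(a) 8490 mg; (b) 159 mg/h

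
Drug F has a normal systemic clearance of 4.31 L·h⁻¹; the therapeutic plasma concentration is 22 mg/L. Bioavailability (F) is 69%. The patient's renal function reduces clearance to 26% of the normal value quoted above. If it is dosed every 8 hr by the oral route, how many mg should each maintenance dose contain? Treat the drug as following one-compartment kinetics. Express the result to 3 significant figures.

286 mg

Patient clearance = 0.26 × 4.310 = 1.121 L/h
At steady state, dose per interval replaces the amount cleared in that interval: F·D/τ = CL·Css.
D = CL × Css × τ / F = 1.121 × 22 × 8 / 0.69 = 285.9 mg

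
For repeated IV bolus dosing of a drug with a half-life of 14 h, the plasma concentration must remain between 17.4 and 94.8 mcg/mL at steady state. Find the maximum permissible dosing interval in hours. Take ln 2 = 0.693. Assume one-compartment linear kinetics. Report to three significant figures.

k = 0.693 / t½ = 0.693 / 14 = 0.04950 h⁻¹
Between IV bolus doses, concentration decays as C = C₀·e^(−kτ), so C_peak/C_trough = e^(kτ).
τ_max = ln(C_peak/C_trough) / k = ln(94.8/17.4) / 0.04950 = 1.695 / 0.04950 = 34.24 h

34.2 h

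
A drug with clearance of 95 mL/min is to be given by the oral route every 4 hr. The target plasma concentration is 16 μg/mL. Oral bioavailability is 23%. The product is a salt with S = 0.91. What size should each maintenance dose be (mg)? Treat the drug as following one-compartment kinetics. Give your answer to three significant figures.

CL = 95 mL/min × 60/1000 = 5.700 L/h
At steady state, dose per interval replaces the amount cleared in that interval: F·S·D/τ = CL·Css.
D = CL × Css × τ / F / S = 5.700 × 16 × 4 / 0.23 / 0.91 = 1743 mg

1740 mg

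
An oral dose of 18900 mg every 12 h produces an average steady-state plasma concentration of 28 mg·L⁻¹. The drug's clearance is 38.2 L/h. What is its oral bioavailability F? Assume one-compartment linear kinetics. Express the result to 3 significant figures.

0.679

F·D/τ = CL·Css at steady state → F = CL·Css·τ / D.
F = 38.2 × 28 × 12 / 18900 = 0.679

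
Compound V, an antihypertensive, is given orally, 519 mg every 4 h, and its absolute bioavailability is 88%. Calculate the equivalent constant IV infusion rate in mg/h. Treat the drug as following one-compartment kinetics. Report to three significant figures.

114 mg/h

Equivalent systemic input: infusion rate = F·D/τ.
Rate = 0.88 × 519 / 4 = 114.2 mg/h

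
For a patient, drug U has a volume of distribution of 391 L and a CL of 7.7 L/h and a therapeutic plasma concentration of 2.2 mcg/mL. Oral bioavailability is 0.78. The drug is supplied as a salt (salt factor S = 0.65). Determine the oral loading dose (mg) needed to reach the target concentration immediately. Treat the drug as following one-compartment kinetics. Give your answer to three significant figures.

1700 mg

LD = Vd × C / F / S = 391.0 × 2.200 / 0.78 / 0.65 = 1697 mg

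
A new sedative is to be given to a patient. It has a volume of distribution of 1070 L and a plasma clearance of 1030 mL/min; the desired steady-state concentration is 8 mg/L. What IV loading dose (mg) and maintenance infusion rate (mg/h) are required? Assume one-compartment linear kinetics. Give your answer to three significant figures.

(a) 8560 mg; (b) 494 mg/h

LD = Vd · C_target = 1070 × 8 = 8560 mg
CL = 1030 mL/min × 60/1000 = 61.80 L/h
Maintenance: replace elimination → rate = CL × Css = 61.80 × 8 = 494.4 mg/h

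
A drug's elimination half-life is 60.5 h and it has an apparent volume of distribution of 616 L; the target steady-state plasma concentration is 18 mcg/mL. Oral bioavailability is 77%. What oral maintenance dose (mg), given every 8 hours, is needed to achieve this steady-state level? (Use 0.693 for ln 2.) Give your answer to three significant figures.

1320 mg

k = 0.693/60.5 = 0.01145 h⁻¹, so CL = k·Vd = 0.01145 × 616.0 = 7.053 L/h
D = CL × Css × τ / F = 7.053 × 18 × 8 / 0.77 = 1319 mg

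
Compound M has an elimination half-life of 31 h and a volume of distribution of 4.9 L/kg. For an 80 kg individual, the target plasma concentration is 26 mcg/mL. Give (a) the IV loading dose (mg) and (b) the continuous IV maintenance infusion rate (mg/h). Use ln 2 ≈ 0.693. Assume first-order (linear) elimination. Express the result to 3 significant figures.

Vd(total) = 80 kg × 4.9 L/kg = 392.0 L
LD = Vd × C = 392.0 × 26 = 10190 mg
CL = 0.693 × Vd / t½ = 0.693 × 392.0 / 31 = 8.763 L/h
Infusion rate = CL × Css = 8.763 × 26 = 227.8 mg/h

(a) 10200 mg; (b) 228 mg/h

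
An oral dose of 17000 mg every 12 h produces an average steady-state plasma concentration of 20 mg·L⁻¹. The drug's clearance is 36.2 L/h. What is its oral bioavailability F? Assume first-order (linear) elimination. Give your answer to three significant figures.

0.511

F·D/τ = CL·Css at steady state → F = CL·Css·τ / D.
F = 36.2 × 20 × 12 / 17000 = 0.511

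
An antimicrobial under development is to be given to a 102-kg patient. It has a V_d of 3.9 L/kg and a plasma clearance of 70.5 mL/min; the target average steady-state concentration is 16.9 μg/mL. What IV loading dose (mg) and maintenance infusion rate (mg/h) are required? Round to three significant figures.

Vd = 3.9 L/kg × 102 kg = 397.8 L
LD = Vd · C_target = 397.8 × 16.9 = 6723 mg
Convert clearance: 70.5 mL/min × 60 min/h ÷ 1000 mL/L = 4.230 L/h
Maintenance infusion rate = CL × Css = 4.230 × 16.9 = 71.49 mg/h

(a) 6720 mg; (b) 71.5 mg/h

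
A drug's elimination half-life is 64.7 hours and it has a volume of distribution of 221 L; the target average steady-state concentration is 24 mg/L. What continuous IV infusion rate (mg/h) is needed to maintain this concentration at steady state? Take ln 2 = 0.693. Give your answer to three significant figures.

56.8 mg/h

CL = 0.693 × Vd / t½ = 0.693 × 221.0 / 64.7 = 2.367 L/h
Infusion rate = CL × Css = 2.367 × 24 = 56.81 mg/h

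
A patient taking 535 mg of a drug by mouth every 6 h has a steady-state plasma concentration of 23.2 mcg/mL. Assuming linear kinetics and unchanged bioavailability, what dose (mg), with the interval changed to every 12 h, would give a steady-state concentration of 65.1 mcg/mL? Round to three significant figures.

With linear kinetics, Css is proportional to dose rate (D/τ) at fixed clearance.
D₂ = D₁ × (Css,target / Css,current) × (τ₂/τ₁) = 535 × (65.1/23.2) × (12/6) = 3002 mg

3000 mg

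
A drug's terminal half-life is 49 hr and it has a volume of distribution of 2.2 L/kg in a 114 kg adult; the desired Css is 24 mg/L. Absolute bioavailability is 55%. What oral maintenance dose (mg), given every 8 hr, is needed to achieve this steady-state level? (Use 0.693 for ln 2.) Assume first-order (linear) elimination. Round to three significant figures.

1240 mg

Vd = 2.2 L/kg × 114 kg = 250.8 L
CL = 0.693 × Vd / t½ = 0.693 × 250.8 / 49 = 3.547 L/h
D = CL × Css × τ / F = 3.547 × 24 × 8 / 0.55 = 1238 mg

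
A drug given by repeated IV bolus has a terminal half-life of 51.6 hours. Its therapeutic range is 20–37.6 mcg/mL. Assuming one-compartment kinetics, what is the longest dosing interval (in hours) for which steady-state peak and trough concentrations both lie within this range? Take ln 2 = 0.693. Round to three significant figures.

k = 0.693 / t½ = 0.693 / 51.6 = 0.01343 h⁻¹
Between IV bolus doses, concentration decays as C = C₀·e^(−kτ), so C_peak/C_trough = e^(kτ).
τ_max = ln(C_peak/C_trough) / k = ln(37.6/20) / 0.01343 = 0.6313 / 0.01343 = 47.01 h

47.0 h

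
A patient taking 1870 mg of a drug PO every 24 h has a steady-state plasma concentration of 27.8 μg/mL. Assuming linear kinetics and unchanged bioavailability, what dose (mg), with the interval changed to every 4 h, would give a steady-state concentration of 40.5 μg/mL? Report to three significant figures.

454 mg

With linear kinetics, Css is proportional to dose rate (D/τ) at fixed clearance.
D₂ = D₁ × (Css,target / Css,current) × (τ₂/τ₁) = 1870 × (40.5/27.8) × (4/24) = 454.0 mg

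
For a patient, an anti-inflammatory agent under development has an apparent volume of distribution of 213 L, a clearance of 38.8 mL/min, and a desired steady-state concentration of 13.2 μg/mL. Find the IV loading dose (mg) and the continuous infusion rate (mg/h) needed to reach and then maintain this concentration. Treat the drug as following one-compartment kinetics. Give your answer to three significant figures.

(a) 2810 mg; (b) 30.7 mg/h

LD = Vd · C_target = 213.0 × 13.2 = 2812 mg
Convert clearance: 38.8 mL/min × 60 min/h ÷ 1000 mL/L = 2.328 L/h
Maintenance infusion rate = CL × Css = 2.328 × 13.2 = 30.73 mg/h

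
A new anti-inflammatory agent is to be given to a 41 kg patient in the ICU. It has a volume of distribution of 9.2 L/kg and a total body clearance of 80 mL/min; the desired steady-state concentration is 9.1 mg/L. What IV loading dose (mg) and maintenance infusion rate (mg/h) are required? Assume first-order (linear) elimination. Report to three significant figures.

(a) 3430 mg; (b) 43.7 mg/h

Total Vd = 9.2 × 41 = 377.2 L
Loading dose = Vd × C = 377.2 × 9.1 = 3433 mg
CL = 80 mL/min = 80 × 0.06 = 4.800 L/h
Infusion rate = 4.800 L/h × 9.1 mg/L = 43.68 mg/h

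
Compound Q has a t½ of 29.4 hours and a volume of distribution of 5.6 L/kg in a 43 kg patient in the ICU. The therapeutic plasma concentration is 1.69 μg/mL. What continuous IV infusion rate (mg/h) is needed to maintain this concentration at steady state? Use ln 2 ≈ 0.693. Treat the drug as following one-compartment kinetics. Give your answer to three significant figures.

Vd(total) = 43 kg × 5.6 L/kg = 240.8 L
CL = ln 2 · Vd / t½ = 0.693 × 240.8 / 29.4 = 5.676 L/h
Infusion rate = CL × Css = 5.676 × 1.69 = 9.592 mg/h

9.59 mg/h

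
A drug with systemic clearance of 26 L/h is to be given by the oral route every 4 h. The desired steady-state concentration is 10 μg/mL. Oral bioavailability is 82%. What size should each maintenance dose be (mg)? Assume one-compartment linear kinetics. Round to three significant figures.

At steady state, dose per interval replaces the amount cleared in that interval: F·D/τ = CL·Css.
D = CL × Css × τ / F = 26.00 × 10 × 4 / 0.82 = 1268 mg

1270 mg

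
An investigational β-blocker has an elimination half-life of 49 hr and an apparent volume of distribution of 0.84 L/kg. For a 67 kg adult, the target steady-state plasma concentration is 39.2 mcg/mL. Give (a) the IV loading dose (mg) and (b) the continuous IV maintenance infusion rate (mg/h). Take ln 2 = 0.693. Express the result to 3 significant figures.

Vd = 0.84 L/kg × 67 kg = 56.28 L
LD = Vd × C = 56.28 × 39.2 = 2206 mg
CL = 0.693 × Vd / t½ = 0.693 × 56.28 / 49 = 0.7960 L/h
Infusion rate = CL × Css = 0.7960 × 39.2 = 31.20 mg/h

(a) 2210 mg; (b) 31.2 mg/h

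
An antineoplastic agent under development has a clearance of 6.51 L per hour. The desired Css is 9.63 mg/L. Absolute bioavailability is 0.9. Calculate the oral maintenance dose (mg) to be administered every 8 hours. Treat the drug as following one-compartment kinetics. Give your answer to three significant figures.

At steady state, dose per interval replaces the amount cleared in that interval: F·D/τ = CL·Css.
D = CL × Css × τ / F = 6.510 × 9.63 × 8 / 0.9 = 557.3 mg

557 mg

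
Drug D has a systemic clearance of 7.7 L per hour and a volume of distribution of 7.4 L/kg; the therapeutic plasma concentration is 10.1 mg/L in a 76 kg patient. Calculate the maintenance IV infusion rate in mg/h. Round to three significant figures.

77.8 mg/h

Rate = CL × Css = 7.700 × 10.1 = 77.77 mg/h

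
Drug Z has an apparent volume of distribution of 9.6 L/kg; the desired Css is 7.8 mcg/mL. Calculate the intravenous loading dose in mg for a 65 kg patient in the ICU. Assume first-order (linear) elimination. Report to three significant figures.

4870 mg

Vd(total) = 65 kg × 9.6 L/kg = 624.0 L
The loading dose fills Vd to the target concentration.
LD = Vd × C = 624.0 × 7.800 = 4867 mg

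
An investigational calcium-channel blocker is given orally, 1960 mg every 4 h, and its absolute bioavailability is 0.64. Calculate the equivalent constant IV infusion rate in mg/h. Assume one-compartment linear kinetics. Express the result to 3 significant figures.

314 mg/h

Equivalent systemic input: infusion rate = F·D/τ.
Rate = 0.64 × 1960 / 4 = 313.6 mg/h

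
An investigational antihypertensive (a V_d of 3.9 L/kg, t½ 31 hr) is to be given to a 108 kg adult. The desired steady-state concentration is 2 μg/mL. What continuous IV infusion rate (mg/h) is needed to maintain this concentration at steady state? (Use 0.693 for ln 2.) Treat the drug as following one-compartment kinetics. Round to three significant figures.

18.8 mg/h

Vd = 3.9 L/kg × 108 kg = 421.2 L
k = 0.693/31 = 0.02235 h⁻¹, so CL = k·Vd = 0.02235 × 421.2 = 9.414 L/h
Infusion rate = CL × Css = 9.414 × 2 = 18.83 mg/h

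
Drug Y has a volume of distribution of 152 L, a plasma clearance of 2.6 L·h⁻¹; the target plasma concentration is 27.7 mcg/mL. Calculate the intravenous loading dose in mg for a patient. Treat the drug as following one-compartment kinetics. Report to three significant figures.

4210 mg

The loading dose fills Vd to the target concentration.
LD = Vd × C = 152.0 × 27.70 = 4210 mg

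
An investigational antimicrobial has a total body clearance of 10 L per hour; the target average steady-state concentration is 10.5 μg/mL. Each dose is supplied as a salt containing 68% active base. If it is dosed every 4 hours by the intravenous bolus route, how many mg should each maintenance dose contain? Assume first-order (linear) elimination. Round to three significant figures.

618 mg

At steady state, dose per interval replaces the amount cleared in that interval: S·D/τ = CL·Css.
D = CL × Css × τ / S = 10.00 × 10.5 × 4 / 0.68 = 617.6 mg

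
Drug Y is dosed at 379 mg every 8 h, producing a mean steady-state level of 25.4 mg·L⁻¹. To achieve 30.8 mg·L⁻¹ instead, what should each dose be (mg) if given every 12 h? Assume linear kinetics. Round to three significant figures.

689 mg

For first-order elimination, Css ∝ F·D/(CL·τ); F and CL are unchanged, so Css ∝ D/τ.
D₂ = D₁ × (Css,target / Css,current) × (τ₂/τ₁) = 379 × (30.8/25.4) × (12/8) = 689.4 mg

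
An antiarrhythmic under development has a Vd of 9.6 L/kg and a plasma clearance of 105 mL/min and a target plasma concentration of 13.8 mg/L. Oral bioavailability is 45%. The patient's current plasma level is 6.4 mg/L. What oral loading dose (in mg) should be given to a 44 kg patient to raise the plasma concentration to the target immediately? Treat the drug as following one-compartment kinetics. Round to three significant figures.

Total Vd = 9.6 × 44 = 422.4 L
Concentration deficit ΔC = 13.8 − 6.4 = 7.400 mg/L
LD = Vd × ΔC / F = 422.4 × 7.400 / 0.45 = 6946 mg

6950 mg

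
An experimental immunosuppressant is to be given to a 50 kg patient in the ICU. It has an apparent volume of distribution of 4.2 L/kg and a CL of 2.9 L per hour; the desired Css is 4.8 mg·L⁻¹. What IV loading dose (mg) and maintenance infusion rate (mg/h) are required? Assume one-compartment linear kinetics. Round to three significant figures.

(a) 1010 mg; (b) 13.9 mg/h

Vd(total) = 50 kg × 4.2 L/kg = 210.0 L
Loading dose = Vd × C = 210.0 × 4.8 = 1008 mg
Maintenance: replace elimination → rate = CL × Css = 2.900 × 4.8 = 13.92 mg/h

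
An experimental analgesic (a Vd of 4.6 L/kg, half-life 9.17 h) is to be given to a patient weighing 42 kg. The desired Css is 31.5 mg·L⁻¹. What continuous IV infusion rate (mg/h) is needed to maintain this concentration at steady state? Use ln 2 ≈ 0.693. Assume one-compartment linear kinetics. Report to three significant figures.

460 mg/h

Vd = 4.6 L/kg × 42 kg = 193.2 L
CL = 0.693 × Vd / t½ = 0.693 × 193.2 / 9.17 = 14.60 L/h
Infusion rate = CL × Css = 14.60 × 31.5 = 459.9 mg/h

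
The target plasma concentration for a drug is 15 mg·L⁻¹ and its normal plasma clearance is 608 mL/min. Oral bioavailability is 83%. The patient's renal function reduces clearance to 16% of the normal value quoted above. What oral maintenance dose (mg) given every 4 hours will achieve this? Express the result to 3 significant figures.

CL = 608 mL/min = 608 × 0.06 = 36.48 L/h
Patient clearance = 0.16 × 36.48 = 5.837 L/h
At steady state, dose per interval replaces the amount cleared in that interval: F·D/τ = CL·Css.
D = CL × Css × τ / F = 5.837 × 15 × 4 / 0.83 = 422.0 mg

422 mg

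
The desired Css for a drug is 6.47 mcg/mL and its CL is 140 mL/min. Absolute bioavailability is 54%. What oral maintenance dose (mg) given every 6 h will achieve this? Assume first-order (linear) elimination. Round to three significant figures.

604 mg

CL = 140 mL/min = 140 × 0.06 = 8.400 L/h
D = CL × Css × τ / F = 8.400 × 6.47 × 6 / 0.54 = 603.9 mg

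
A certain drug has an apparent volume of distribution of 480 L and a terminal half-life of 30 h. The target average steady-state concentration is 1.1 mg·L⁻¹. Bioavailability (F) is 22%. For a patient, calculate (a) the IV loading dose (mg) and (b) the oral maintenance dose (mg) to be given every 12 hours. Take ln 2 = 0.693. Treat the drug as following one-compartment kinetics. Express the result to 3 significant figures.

(a) 528 mg; (b) 665 mg

LD = Vd × C = 480.0 × 1.1 = 528.0 mg
CL = 0.693 × Vd / t½ = 0.693 × 480.0 / 30 = 11.09 L/h
D = CL × Css × τ / F = 11.09 × 1.1 × 12 / 0.22 = 665.4 mg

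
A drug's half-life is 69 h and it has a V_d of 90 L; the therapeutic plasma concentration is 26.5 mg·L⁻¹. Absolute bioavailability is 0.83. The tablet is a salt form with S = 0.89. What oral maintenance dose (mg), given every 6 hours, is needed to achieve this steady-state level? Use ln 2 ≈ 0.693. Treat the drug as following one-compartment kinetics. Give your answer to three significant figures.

CL = ln 2 · Vd / t½ = 0.693 × 90.00 / 69 = 0.9039 L/h
D = CL × Css × τ / F / S = 0.9039 × 26.5 × 6 / 0.83 / 0.89 = 194.6 mg

195 mg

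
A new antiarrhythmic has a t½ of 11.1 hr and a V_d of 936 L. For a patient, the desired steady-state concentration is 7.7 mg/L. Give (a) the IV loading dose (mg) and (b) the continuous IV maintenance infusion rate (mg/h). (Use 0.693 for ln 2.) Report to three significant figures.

(a) 7210 mg; (b) 450 mg/h

LD = Vd × C = 936.0 × 7.7 = 7207 mg
CL = 0.693 × Vd / t½ = 0.693 × 936.0 / 11.1 = 58.44 L/h
Infusion rate = CL × Css = 58.44 × 7.7 = 450.0 mg/h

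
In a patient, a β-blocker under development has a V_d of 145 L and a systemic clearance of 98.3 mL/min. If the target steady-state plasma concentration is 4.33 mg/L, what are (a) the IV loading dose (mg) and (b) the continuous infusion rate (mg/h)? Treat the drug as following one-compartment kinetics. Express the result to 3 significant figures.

(a) 628 mg; (b) 25.5 mg/h

Loading: fill Vd to C_target → 145.0 L × 4.33 mg/L = 627.9 mg
Convert clearance: 98.3 mL/min × 60 min/h ÷ 1000 mL/L = 5.898 L/h
Maintenance: replace elimination → rate = CL × Css = 5.898 × 4.33 = 25.54 mg/h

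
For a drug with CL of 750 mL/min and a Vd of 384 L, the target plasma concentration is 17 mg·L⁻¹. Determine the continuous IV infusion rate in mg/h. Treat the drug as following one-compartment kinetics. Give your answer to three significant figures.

765 mg/h

CL = 750 mL/min × 60/1000 = 45.00 L/h
Vd does not affect the maintenance rate; only clearance governs steady-state input.
R₀ = 45.00 × 17 = 765.0 mg/h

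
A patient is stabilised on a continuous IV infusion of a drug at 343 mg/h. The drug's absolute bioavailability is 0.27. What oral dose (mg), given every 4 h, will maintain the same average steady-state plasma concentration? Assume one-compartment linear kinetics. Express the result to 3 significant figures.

To maintain the same Css, the systemic dosing rate must be unchanged: F·D/τ = infusion rate.
D = rate × τ / F = 343 × 4 / 0.27 = 5081 mg

5080 mg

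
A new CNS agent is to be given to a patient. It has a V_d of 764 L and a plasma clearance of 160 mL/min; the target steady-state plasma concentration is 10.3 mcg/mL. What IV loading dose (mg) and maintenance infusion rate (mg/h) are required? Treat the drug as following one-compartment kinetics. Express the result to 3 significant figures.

Loading: fill Vd to C_target → 764.0 L × 10.3 mg/L = 7869 mg
CL = 160 mL/min × 60/1000 = 9.600 L/h
Maintenance infusion rate = CL × Css = 9.600 × 10.3 = 98.88 mg/h

(a) 7870 mg; (b) 98.9 mg/h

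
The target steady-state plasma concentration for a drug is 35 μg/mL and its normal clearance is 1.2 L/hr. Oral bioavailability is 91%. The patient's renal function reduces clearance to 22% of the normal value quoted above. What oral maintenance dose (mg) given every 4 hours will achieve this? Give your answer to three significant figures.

Patient clearance = 0.22 × 1.200 = 0.2640 L/h
D = CL × Css × τ / F = 0.2640 × 35 × 4 / 0.91 = 40.62 mg

40.6 mg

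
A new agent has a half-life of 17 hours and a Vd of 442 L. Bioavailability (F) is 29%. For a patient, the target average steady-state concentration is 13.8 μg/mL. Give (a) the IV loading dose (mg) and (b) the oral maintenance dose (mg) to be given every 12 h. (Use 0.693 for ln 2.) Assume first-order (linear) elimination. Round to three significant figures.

(a) 6100 mg; (b) 10300 mg

LD = Vd × C = 442.0 × 13.8 = 6100 mg
CL = 0.693 × Vd / t½ = 0.693 × 442.0 / 17 = 18.02 L/h
D = CL × Css × τ / F = 18.02 × 13.8 × 12 / 0.29 = 10290 mg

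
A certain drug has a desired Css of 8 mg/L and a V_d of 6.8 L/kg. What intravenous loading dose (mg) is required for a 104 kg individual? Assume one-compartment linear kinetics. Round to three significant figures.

Vd(total) = 104 kg × 6.8 L/kg = 707.2 L
LD = Vd × C = 707.2 × 8.000 = 5658 mg

5660 mg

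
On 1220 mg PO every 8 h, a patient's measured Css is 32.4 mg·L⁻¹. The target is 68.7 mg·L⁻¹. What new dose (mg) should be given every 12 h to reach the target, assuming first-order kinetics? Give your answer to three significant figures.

For first-order elimination, Css ∝ F·D/(CL·τ); F and CL are unchanged, so Css ∝ D/τ.
D₂ = D₁ × (Css,target / Css,current) × (τ₂/τ₁) = 1220 × (68.7/32.4) × (12/8) = 3880 mg

3880 mg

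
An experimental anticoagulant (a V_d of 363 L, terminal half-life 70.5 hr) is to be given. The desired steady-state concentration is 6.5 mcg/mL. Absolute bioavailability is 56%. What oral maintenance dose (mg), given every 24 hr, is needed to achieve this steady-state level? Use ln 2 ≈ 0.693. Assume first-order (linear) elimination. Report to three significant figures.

994 mg

k = 0.693/70.5 = 0.009830 h⁻¹, so CL = k·Vd = 0.009830 × 363.0 = 3.568 L/h
D = CL × Css × τ / F = 3.568 × 6.5 × 24 / 0.56 = 993.9 mg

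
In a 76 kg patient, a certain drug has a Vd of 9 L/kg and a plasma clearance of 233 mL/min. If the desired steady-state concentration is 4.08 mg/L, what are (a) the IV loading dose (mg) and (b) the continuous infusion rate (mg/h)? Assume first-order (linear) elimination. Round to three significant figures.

(a) 2790 mg; (b) 57.0 mg/h

Vd = 9 L/kg × 76 kg = 684.0 L
LD = Vd · C_target = 684.0 × 4.08 = 2791 mg
Convert clearance: 233 mL/min × 60 min/h ÷ 1000 mL/L = 13.98 L/h
Infusion rate = 13.98 L/h × 4.08 mg/L = 57.04 mg/h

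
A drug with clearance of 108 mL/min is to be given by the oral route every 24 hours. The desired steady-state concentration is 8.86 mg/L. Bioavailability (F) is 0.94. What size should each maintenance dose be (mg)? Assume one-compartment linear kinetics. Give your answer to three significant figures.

1470 mg

CL = 108 mL/min × 60/1000 = 6.480 L/h
D = CL × Css × τ / F = 6.480 × 8.86 × 24 / 0.94 = 1466 mg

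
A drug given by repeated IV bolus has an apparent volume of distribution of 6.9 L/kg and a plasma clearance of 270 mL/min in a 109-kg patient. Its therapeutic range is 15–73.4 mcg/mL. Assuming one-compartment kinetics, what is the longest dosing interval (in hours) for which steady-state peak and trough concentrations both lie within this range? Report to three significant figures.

73.7 h

Total Vd = 6.9 × 109 = 752.1 L
CL = 270 mL/min × 60/1000 = 16.20 L/h
k = CL / Vd = 16.20 / 752.1 = 0.02154 h⁻¹
Between IV bolus doses, concentration decays as C = C₀·e^(−kτ), so C_peak/C_trough = e^(kτ).
τ_max = ln(C_peak/C_trough) / k = ln(73.4/15) / 0.02154 = 1.588 / 0.02154 = 73.72 h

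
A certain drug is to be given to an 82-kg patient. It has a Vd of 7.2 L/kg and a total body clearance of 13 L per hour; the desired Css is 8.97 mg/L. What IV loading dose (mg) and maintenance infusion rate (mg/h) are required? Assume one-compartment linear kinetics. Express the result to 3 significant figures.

Total Vd = 7.2 × 82 = 590.4 L
LD = Vd · C_target = 590.4 × 8.97 = 5296 mg
Infusion rate = 13.00 L/h × 8.97 mg/L = 116.6 mg/h

(a) 5300 mg; (b) 117 mg/h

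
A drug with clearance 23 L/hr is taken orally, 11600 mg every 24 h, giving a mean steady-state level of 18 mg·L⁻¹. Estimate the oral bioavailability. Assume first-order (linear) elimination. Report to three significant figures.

F·D/τ = CL·Css at steady state → F = CL·Css·τ / D.
F = 23 × 18 × 24 / 11600 = 0.857

0.857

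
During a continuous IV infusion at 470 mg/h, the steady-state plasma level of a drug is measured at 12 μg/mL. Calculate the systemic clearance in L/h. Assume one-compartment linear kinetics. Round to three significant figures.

39.2 L/h

At steady state, infusion rate = CL × Css, so CL = rate / Css.
CL = 470 / 12 = 39.17 L/h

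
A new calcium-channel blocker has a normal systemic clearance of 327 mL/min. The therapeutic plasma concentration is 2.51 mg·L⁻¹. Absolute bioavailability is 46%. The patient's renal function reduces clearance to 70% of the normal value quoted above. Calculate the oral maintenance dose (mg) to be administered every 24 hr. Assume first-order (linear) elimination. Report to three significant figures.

1800 mg

Convert clearance: 327 mL/min × 60 min/h ÷ 1000 mL/L = 19.62 L/h
Patient clearance = 0.7 × 19.62 = 13.73 L/h
D = CL × Css × τ / F = 13.73 × 2.51 × 24 / 0.46 = 1798 mg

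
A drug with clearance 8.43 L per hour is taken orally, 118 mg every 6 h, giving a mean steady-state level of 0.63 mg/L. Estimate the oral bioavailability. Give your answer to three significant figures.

0.270

F·D/τ = CL·Css at steady state → F = CL·Css·τ / D.
F = 8.43 × 0.63 × 6 / 118 = 0.270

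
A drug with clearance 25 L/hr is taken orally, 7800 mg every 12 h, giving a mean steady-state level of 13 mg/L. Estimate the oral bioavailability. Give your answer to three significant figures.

F·D/τ = CL·Css at steady state → F = CL·Css·τ / D.
F = 25 × 13 × 12 / 7800 = 0.500

0.500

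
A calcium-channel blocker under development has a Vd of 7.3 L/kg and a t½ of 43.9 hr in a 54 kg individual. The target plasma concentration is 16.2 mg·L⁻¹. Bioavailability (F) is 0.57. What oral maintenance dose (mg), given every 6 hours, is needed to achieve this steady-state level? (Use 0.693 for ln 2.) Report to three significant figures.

1060 mg

Total Vd = 7.3 × 54 = 394.2 L
CL = ln 2 · Vd / t½ = 0.693 × 394.2 / 43.9 = 6.223 L/h
D = CL × Css × τ / F = 6.223 × 16.2 × 6 / 0.57 = 1061 mg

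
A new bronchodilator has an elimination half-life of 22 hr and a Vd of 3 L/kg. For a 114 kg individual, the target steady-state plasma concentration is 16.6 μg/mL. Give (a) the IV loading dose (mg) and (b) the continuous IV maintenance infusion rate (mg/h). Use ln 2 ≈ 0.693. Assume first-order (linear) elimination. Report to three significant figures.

(a) 5680 mg; (b) 179 mg/h

Vd = 3 L/kg × 114 kg = 342.0 L
LD = Vd × C = 342.0 × 16.6 = 5677 mg
CL = 0.693 × Vd / t½ = 0.693 × 342.0 / 22 = 10.77 L/h
Infusion rate = CL × Css = 10.77 × 16.6 = 178.8 mg/h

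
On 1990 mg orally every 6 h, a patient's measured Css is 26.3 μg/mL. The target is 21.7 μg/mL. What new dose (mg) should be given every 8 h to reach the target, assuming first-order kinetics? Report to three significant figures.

2190 mg

With linear kinetics, Css is proportional to dose rate (D/τ) at fixed clearance.
D₂ = D₁ × (Css,target / Css,current) × (τ₂/τ₁) = 1990 × (21.7/26.3) × (8/6) = 2189 mg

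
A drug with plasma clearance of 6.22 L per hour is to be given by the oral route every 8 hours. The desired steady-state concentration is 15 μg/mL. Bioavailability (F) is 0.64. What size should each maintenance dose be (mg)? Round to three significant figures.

D = CL × Css × τ / F = 6.220 × 15 × 8 / 0.64 = 1166 mg

1170 mg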